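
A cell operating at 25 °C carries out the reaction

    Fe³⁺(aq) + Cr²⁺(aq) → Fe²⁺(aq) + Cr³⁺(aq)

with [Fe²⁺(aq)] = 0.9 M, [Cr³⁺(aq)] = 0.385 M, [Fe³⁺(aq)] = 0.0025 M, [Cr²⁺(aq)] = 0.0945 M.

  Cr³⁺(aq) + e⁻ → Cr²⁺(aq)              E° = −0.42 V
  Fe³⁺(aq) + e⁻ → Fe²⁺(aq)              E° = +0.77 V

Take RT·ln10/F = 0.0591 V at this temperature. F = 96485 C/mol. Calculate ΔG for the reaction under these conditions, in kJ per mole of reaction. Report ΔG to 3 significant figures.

The standard cell potential is +0.77 − (−0.42) = +1.19 V, with n = 1 electron in the balanced equation.
Q = ([Fe²⁺(aq)]·[Cr³⁺(aq)]) / ([Fe³⁺(aq)]·[Cr²⁺(aq)]) = 1.47×10^3, so log Q = 3.166 and E = +1.19 − (0.0591/1)(3.166) = +1.0029 V.
ΔG = −nFE = −(1)(96485)(+1.0029) J/mol = −96.8 kJ/mol.

−96.8 kJ/mol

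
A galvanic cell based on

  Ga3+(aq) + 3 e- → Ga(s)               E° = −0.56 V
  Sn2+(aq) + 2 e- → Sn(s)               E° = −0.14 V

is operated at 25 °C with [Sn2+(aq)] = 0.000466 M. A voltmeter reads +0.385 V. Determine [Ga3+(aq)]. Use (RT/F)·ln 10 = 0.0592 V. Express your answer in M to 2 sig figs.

Sn²⁺/Sn is the cathode (higher E°); E°cell = −0.14 − (−0.56) = +0.42 V with n = 6.
From the Nernst equation, log Q = n(E° − E)/0.0592 = 6·(+0.42 − (+0.385))/0.0592 = 3.547.
Balancing electrons gives 3 Sn2+(aq) + 2 Ga(s) → 3 Sn(s) + 2 Ga3+(aq); thus Q = [Ga3+(aq)]^2 / [Sn2+(aq)]^3.
Substituting the known concentrations and solving, log [Ga3+(aq)] = −3.224 and [Ga3+(aq)] = 0.00060 M.

0.00060 M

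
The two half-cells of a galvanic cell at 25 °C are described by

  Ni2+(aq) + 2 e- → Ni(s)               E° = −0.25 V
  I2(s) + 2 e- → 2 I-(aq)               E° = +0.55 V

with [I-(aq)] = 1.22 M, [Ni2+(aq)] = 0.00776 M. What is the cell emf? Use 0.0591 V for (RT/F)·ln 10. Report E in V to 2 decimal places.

+0.86 V

I₂/I⁻ is reduced (cathode, E° = +0.55 V) and Ni²⁺/Ni is oxidized (anode).
The standard potential is +0.55 − (−0.25) = +0.80 V and the balanced reaction transfers n = 2 electrons.
The balanced reaction is I2(s) + Ni(s) → 2 I-(aq) + Ni2+(aq), so Q = [I-(aq)]^2·[Ni2+(aq)] = 0.0115 and log Q = −1.937.
By the Nernst equation, E = +0.80 − (0.0591/2)·(−1.937) = +0.86 V.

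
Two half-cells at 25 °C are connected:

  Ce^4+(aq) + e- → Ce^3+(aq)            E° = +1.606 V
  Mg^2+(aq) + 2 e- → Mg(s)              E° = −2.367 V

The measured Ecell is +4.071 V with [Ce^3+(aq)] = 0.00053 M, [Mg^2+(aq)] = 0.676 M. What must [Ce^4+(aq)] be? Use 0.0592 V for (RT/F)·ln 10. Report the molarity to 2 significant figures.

0.020 M

Ce⁴⁺/Ce³⁺ is the cathode (higher E°); E°cell = +1.606 − (−2.367) = +3.973 V with n = 2.
From the Nernst equation, log Q = n(E° − E)/0.0592 = 2·(+3.973 − (+4.071))/0.0592 = −3.311.
For 2 Ce^4+(aq) + Mg(s) → 2 Ce^3+(aq) + Mg^2+(aq), the reaction quotient is Q = ([Ce^3+(aq)]^2·[Mg^2+(aq)]) / [Ce^4+(aq)]^2.
Substituting the known concentrations and solving, log [Ce^4+(aq)] = −1.705 and [Ce^4+(aq)] = 0.020 M.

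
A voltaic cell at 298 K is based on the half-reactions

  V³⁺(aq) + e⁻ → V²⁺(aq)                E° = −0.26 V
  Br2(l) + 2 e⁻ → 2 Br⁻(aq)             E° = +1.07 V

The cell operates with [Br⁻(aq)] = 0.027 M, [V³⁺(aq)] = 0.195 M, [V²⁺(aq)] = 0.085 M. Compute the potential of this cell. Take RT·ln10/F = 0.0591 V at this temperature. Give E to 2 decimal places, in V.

Br₂/Br⁻ is reduced (cathode, E° = +1.07 V) and V³⁺/V²⁺ is oxidized (anode).
E°cell = +1.07 − (−0.26) = +1.33 V, with n = 2 electrons transferred.
Balancing gives Br2(l) + 2 V²⁺(aq) → 2 Br⁻(aq) + 2 V³⁺(aq); hence Q = ([Br⁻(aq)]^2·[V³⁺(aq)]^2) / [V²⁺(aq)]^2 = 0.00384 (log Q = −2.416).
Applying E = E° − (RT ln10/nF)·log Q gives +1.33 − (0.0591/2)(−2.416) = +1.40 V.

+1.40 V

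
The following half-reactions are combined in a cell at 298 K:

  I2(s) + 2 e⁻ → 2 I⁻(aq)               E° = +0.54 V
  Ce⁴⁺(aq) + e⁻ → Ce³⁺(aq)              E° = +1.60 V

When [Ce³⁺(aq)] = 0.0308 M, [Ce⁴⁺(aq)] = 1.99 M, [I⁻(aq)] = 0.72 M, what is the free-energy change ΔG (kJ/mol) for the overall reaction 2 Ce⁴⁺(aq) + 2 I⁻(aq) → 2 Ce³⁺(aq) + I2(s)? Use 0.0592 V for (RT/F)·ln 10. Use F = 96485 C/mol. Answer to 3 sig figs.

The standard cell potential is +1.60 − (+0.54) = +1.06 V, with n = 2 electrons in the balanced equation.
The reaction quotient is [Ce³⁺(aq)]^2 / ([Ce⁴⁺(aq)]^2·[I⁻(aq)]^2) = 0.000462; by Nernst, E = +1.06 − (0.0592/2)(−3.335) = +1.1587 V.
Then ΔG = −nFE = −2 × 96485 × +1.1587 J/mol = −224 kJ/mol.

−224 kJ/mol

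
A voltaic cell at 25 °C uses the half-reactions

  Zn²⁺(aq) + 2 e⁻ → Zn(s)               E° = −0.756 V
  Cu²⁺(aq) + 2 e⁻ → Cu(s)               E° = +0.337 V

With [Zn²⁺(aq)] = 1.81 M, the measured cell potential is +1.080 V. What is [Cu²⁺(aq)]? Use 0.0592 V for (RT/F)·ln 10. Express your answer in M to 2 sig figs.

With Cu²⁺/Cu at the cathode and Zn²⁺/Zn at the anode, E°cell = +0.337 − (−0.756) = +1.093 V (n = 2).
Rearranging E = E° − (0.0592/n)·log Q gives log Q = 2(+1.093 − (+1.080))/0.0592 = 0.439.
For Cu²⁺(aq) + Zn(s) → Cu(s) + Zn²⁺(aq), the reaction quotient is Q = [Zn²⁺(aq)] / [Cu²⁺(aq)].
Substituting the known concentrations and solving, log [Cu²⁺(aq)] = −0.181 and [Cu²⁺(aq)] = 0.66 M.

0.66 M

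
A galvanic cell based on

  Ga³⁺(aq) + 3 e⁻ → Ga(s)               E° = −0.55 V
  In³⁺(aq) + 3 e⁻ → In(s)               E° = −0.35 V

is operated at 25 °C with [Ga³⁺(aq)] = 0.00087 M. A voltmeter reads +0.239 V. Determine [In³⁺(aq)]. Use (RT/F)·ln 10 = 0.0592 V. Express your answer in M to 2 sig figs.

0.082 M

With In³⁺/In at the cathode and Ga³⁺/Ga at the anode, E°cell = −0.35 − (−0.55) = +0.20 V (n = 3).
Since E = E° − (0.0592/n)·log Q, log Q = n(E° − E)/0.0592 = −1.976.
The balanced reaction is In³⁺(aq) + Ga(s) → In(s) + Ga³⁺(aq), so Q = [Ga³⁺(aq)] / [In³⁺(aq)].
Isolating [In³⁺(aq)] in Q = 10^{−1.976} yields log [In³⁺(aq)] = −1.084, i.e. 0.082 M.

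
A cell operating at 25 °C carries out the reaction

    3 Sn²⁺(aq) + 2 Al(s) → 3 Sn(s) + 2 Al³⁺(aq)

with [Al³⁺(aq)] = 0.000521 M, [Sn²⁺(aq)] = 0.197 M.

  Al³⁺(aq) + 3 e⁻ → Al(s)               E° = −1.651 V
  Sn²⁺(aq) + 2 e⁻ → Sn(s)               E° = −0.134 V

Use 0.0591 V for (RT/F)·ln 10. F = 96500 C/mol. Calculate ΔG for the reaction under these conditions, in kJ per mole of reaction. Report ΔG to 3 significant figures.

The standard cell potential is −0.134 − (−1.651) = +1.517 V, with n = 6 electrons in the balanced equation.
Q = [Al³⁺(aq)]^2 / [Sn²⁺(aq)]^3 = 3.55×10^−5, so log Q = −4.450 and E = +1.517 − (0.0591/6)(−4.450) = +1.5608 V.
Then ΔG = −nFE = −6 × 96500 × +1.5608 J/mol = −904 kJ/mol.

−904 kJ/mol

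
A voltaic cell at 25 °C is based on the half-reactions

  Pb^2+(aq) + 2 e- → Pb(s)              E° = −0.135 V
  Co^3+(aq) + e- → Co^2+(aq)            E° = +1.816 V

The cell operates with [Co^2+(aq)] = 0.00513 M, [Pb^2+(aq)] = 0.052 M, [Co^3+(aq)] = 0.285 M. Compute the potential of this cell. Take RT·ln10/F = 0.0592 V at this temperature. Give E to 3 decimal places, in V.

+2.092 V

Since E°(Co³⁺/Co²⁺) > E°(Pb²⁺/Pb), Co³⁺/Co²⁺ serves as the cathode.
E°cell = E°cat − E°an = +1.816 − (−0.135) = +1.951 V; n = 2.
The balanced reaction is 2 Co^3+(aq) + Pb(s) → 2 Co^2+(aq) + Pb^2+(aq), so Q = ([Co^2+(aq)]^2·[Pb^2+(aq)]) / [Co^3+(aq)]^2 = 1.68×10^−5 and log Q = −4.773.
By the Nernst equation, E = +1.951 − (0.0592/2)·(−4.773) = +2.092 V.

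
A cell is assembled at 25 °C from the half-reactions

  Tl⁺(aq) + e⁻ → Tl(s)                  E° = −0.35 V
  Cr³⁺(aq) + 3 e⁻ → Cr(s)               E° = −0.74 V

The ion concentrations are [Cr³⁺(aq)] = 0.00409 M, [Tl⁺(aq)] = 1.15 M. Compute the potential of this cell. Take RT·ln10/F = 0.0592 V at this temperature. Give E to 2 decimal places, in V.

+0.44 V

Since E°(Tl⁺/Tl) > E°(Cr³⁺/Cr), Tl⁺/Tl serves as the cathode.
E°cell = E°cat − E°an = −0.35 − (−0.74) = +0.39 V; n = 3.
For the overall reaction 3 Tl⁺(aq) + Cr(s) → 3 Tl(s) + Cr³⁺(aq), Q = [Cr³⁺(aq)] / [Tl⁺(aq)]^3 = 0.00269, giving log Q = −2.570.
By the Nernst equation, E = +0.39 − (0.0592/3)·(−2.570) = +0.44 V.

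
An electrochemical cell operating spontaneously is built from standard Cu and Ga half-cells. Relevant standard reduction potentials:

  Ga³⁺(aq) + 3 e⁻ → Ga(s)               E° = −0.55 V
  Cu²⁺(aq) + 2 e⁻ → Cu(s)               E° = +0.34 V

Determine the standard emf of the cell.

+0.89 V

The Cu²⁺/Cu couple has the higher E°, so Cu ion is reduced (cathode) and Ga is oxidized (anode).
E°cell = E°(cathode) − E°(anode) = +0.34 − (−0.55) = +0.89 V.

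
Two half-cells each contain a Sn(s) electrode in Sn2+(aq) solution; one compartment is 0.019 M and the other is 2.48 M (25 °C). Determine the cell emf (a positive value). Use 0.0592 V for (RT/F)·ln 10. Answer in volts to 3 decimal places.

0.063 V

For a concentration cell E°cell = 0, since both electrodes use the same couple.
The compartment with the higher Sn2+(aq) concentration (2.48 M) acts as the cathode; ions are reduced there and produced at the dilute (0.019 M) anode.
With n = 2, Ecell = −(0.0592/2)·log([dilute]/[conc]) = −(0.0592/2)·log(0.019/2.48) = +0.063 V.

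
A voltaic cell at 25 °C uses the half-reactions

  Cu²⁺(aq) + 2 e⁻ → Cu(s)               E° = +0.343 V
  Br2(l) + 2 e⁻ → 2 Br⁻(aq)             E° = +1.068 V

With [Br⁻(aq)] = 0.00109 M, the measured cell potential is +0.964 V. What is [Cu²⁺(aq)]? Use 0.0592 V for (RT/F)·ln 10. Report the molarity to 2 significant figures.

With Br₂/Br⁻ at the cathode and Cu²⁺/Cu at the anode, E°cell = +1.068 − (+0.343) = +0.725 V (n = 2).
Since E = E° − (0.0592/n)·log Q, log Q = n(E° − E)/0.0592 = −8.074.
The balanced reaction is Br2(l) + Cu(s) → 2 Br⁻(aq) + Cu²⁺(aq), so Q = [Br⁻(aq)]^2·[Cu²⁺(aq)].
Isolating [Cu²⁺(aq)] in Q = 10^{−8.074} yields log [Cu²⁺(aq)] = −2.149, i.e. 0.0071 M.

0.0071 M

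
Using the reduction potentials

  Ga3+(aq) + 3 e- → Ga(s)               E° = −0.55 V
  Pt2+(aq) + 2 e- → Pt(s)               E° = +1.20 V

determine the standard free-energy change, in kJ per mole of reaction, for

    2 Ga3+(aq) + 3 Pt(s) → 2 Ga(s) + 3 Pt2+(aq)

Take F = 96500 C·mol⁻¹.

+1013 kJ/mol

In the reaction as written Ga3+(aq) is reduced, so the Ga³⁺/Ga couple is the cathode and Pt²⁺/Pt is the anode.
E°cell = −0.55 − (+1.20) = −1.75 V; balancing electrons gives n = 6.
ΔG° = −nFE°cell = −(6)(96500)(−1.75) J/mol = +1013 kJ/mol.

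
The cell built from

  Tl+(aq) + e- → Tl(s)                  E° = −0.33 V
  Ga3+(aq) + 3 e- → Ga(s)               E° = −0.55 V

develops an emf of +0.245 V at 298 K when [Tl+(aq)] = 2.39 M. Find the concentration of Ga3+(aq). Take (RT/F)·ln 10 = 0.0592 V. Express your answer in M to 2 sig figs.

0.74 M

With Tl⁺/Tl at the cathode and Ga³⁺/Ga at the anode, E°cell = −0.33 − (−0.55) = +0.22 V (n = 3).
Rearranging E = E° − (0.0592/n)·log Q gives log Q = 3(+0.22 − (+0.245))/0.0592 = −1.267.
Balancing electrons gives 3 Tl+(aq) + Ga(s) → 3 Tl(s) + Ga3+(aq); thus Q = [Ga3+(aq)] / [Tl+(aq)]^3.
Substituting the known concentrations and solving, log [Ga3+(aq)] = −0.132 and [Ga3+(aq)] = 0.74 M.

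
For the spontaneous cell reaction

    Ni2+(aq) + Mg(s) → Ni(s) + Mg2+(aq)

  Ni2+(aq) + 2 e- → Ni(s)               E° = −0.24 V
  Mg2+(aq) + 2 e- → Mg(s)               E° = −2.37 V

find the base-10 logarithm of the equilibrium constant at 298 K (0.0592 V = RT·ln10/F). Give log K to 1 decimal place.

log K = 72.0

The Ni²⁺/Ni couple is reduced (cathode); E°cell = −0.24 − (−2.37) = +2.13 V with n = 2.
At equilibrium E = 0, so log K = nE°cell / 0.0592 = (2)(+2.13) / 0.0592 = 72.0.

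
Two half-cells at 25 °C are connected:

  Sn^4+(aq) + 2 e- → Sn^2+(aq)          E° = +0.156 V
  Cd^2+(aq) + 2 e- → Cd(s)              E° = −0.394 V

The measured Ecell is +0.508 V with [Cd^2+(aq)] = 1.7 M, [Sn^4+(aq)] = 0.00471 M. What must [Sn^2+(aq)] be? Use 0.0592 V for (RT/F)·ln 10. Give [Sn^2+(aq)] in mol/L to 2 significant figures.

The Sn⁴⁺/Sn²⁺ couple has the larger reduction potential, so it is the cathode: E°cell = +0.156 − (−0.394) = +0.550 V and n = 2.
From the Nernst equation, log Q = n(E° − E)/0.0592 = 2·(+0.550 − (+0.508))/0.0592 = 1.419.
The balanced reaction is Sn^4+(aq) + Cd(s) → Sn^2+(aq) + Cd^2+(aq), so Q = ([Sn^2+(aq)]·[Cd^2+(aq)]) / [Sn^4+(aq)].
Isolating [Sn^2+(aq)] in Q = 10^{1.419} yields log [Sn^2+(aq)] = −1.138, i.e. 0.073 M.

0.073 M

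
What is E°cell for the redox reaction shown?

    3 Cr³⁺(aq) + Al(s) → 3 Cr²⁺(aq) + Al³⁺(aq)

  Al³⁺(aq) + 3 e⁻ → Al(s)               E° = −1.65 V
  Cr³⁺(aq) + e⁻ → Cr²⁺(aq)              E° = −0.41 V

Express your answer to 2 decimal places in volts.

In the reaction as written, Cr³⁺(aq) is reduced (cathode) and Al³⁺(aq) is produced by oxidation at the anode.
E°cell = E°(cathode) − E°(anode) = −0.41 − (−1.65) = +1.24 V.
The positive value indicates the reaction is spontaneous as written.

+1.24 V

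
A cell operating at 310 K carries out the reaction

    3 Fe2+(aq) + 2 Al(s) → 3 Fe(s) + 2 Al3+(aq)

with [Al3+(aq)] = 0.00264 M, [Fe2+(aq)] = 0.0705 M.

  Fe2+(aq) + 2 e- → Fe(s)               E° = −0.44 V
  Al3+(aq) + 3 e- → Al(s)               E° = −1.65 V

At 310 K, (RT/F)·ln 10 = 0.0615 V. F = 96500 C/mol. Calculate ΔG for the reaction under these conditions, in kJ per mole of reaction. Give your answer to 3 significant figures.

With Fe²⁺/Fe reduced at the cathode, E°cell = −0.44 − (−1.65) = +1.21 V and n = 6.
The reaction quotient is [Al3+(aq)]^2 / [Fe2+(aq)]^3 = 0.0199; by Nernst, E = +1.21 − (0.0615/6)(−1.701) = +1.2274 V.
ΔG = −nFE = −(6)(96500)(+1.2274) J/mol = −711 kJ/mol.

−711 kJ/mol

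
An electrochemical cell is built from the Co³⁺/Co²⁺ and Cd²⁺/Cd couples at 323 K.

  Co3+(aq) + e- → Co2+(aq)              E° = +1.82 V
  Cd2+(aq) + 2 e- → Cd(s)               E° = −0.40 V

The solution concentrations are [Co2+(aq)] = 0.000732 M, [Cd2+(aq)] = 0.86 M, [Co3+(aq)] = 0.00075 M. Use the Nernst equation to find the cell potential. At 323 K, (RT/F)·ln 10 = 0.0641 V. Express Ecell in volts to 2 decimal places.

Co³⁺/Co²⁺ is reduced (cathode, E° = +1.82 V) and Cd²⁺/Cd is oxidized (anode).
E°cell = +1.82 − (−0.40) = +2.22 V, with n = 2 electrons transferred.
For the overall reaction 2 Co3+(aq) + Cd(s) → 2 Co2+(aq) + Cd2+(aq), Q = ([Co2+(aq)]^2·[Cd2+(aq)]) / [Co3+(aq)]^2 = 0.819, giving log Q = −0.087.
By the Nernst equation, E = +2.22 − (0.0641/2)·(−0.087) = +2.22 V.

+2.22 V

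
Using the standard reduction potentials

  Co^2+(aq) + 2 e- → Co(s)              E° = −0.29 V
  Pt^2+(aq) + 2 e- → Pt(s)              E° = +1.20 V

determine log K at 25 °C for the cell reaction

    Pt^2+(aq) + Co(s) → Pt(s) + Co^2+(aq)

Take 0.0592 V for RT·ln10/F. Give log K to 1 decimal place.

The Pt²⁺/Pt couple is reduced (cathode); E°cell = +1.20 − (−0.29) = +1.49 V with n = 2.
At equilibrium E = 0, so log K = nE°cell / 0.0592 = (2)(+1.49) / 0.0592 = 50.3.

log K = 50.3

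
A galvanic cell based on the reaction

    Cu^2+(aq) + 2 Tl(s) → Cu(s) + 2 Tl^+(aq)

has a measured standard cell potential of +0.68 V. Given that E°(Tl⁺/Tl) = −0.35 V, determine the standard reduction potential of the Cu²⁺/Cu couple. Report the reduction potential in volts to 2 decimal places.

+0.33 V

In the reaction as written the Cu²⁺/Cu couple is reduced (cathode) and Tl⁺/Tl is oxidized (anode), so E°cell = E°(Cu²⁺/Cu) − E°(Tl⁺/Tl).
E°(Cu²⁺/Cu) = E°cell + E°(anode) = +0.68 + (−0.35) = +0.33 V.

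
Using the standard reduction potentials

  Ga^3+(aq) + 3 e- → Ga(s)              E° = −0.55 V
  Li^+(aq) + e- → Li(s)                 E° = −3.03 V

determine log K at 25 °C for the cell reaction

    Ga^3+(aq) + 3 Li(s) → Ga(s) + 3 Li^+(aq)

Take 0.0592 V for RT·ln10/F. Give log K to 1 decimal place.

log K = 125.7

The Ga³⁺/Ga couple is reduced (cathode); E°cell = −0.55 − (−3.03) = +2.48 V with n = 3.
At equilibrium E = 0, so log K = nE°cell / 0.0592 = (3)(+2.48) / 0.0592 = 125.7.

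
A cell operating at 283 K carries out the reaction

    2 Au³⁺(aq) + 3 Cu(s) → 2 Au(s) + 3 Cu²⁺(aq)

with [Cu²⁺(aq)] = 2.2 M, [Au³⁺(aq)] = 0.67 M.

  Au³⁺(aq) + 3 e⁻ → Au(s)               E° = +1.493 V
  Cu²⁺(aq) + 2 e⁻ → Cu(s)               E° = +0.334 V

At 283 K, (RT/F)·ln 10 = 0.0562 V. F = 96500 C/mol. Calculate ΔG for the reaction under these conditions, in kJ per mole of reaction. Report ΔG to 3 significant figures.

The standard cell potential is +1.493 − (+0.334) = +1.159 V, with n = 6 electrons in the balanced equation.
Q = [Cu²⁺(aq)]^3 / [Au³⁺(aq)]^2 = 23.7, so log Q = 1.375 and E = +1.159 − (0.0562/6)(1.375) = +1.1461 V.
Finally ΔG = −nFE = −(6)(96500 C/mol)(+1.1461 V) = −664 kJ/mol.

−664 kJ/mol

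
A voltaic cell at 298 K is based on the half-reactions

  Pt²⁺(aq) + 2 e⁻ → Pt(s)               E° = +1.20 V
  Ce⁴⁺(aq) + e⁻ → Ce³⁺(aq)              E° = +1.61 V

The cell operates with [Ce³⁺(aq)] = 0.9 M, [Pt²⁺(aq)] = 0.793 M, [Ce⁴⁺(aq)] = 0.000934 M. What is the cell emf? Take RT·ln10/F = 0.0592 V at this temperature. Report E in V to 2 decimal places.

Ce⁴⁺/Ce³⁺ is reduced (cathode, E° = +1.61 V) and Pt²⁺/Pt is oxidized (anode).
E°cell = E°cat − E°an = +1.61 − (+1.20) = +0.41 V; n = 2.
For the overall reaction 2 Ce⁴⁺(aq) + Pt(s) → 2 Ce³⁺(aq) + Pt²⁺(aq), Q = ([Ce³⁺(aq)]^2·[Pt²⁺(aq)]) / [Ce⁴⁺(aq)]^2 = 7.36×10^5, giving log Q = 5.867.
By the Nernst equation, E = +0.41 − (0.0592/2)·(5.867) = +0.24 V.

+0.24 V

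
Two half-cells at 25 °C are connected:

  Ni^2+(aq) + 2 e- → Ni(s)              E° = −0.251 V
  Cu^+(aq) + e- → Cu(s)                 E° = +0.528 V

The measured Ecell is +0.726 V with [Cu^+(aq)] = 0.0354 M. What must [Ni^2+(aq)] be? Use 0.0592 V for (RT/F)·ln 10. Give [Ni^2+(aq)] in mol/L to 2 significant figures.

0.077 M

With Cu⁺/Cu at the cathode and Ni²⁺/Ni at the anode, E°cell = +0.528 − (−0.251) = +0.779 V (n = 2).
From the Nernst equation, log Q = n(E° − E)/0.0592 = 2·(+0.779 − (+0.726))/0.0592 = 1.791.
For 2 Cu^+(aq) + Ni(s) → 2 Cu(s) + Ni^2+(aq), the reaction quotient is Q = [Ni^2+(aq)] / [Cu^+(aq)]^2.
Substituting the known concentrations and solving, log [Ni^2+(aq)] = −1.111 and [Ni^2+(aq)] = 0.077 M.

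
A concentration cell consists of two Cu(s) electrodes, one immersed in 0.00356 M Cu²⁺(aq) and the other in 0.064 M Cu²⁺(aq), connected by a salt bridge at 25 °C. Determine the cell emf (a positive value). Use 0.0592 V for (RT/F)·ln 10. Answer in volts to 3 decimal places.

0.037 V

For a concentration cell E°cell = 0, since both electrodes use the same couple.
The compartment with the higher Cu²⁺(aq) concentration (0.064 M) acts as the cathode; ions are reduced there and produced at the dilute (0.00356 M) anode.
With n = 2, Ecell = −(0.0592/2)·log([dilute]/[conc]) = −(0.0592/2)·log(0.00356/0.064) = +0.037 V.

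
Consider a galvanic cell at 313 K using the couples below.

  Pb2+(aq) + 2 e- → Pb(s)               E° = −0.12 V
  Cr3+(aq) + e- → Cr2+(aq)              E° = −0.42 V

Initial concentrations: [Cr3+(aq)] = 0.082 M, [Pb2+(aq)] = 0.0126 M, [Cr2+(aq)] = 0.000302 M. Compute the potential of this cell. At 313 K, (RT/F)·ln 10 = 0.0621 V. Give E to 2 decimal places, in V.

+0.09 V

The Pb²⁺/Pb couple has the more positive E°, so it is the cathode; Cr³⁺/Cr²⁺ is the anode.
E°cell = −0.12 − (−0.42) = +0.30 V, with n = 2 electrons transferred.
Balancing gives Pb2+(aq) + 2 Cr2+(aq) → Pb(s) + 2 Cr3+(aq); hence Q = [Cr3+(aq)]^2 / ([Pb2+(aq)]·[Cr2+(aq)]^2) = 5.85×10^6 (log Q = 6.767).
By the Nernst equation, E = +0.30 − (0.0621/2)·(6.767) = +0.09 V.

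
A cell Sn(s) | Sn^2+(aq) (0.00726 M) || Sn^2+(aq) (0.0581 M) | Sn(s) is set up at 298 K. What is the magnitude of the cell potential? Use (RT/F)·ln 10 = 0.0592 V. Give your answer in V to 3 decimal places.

0.027 V

For a concentration cell E°cell = 0, since both electrodes use the same couple.
The compartment with the higher Sn^2+(aq) concentration (0.0581 M) acts as the cathode; ions are reduced there and produced at the dilute (0.00726 M) anode.
With n = 2, Ecell = −(0.0592/2)·log([dilute]/[conc]) = −(0.0592/2)·log(0.00726/0.0581) = +0.027 V.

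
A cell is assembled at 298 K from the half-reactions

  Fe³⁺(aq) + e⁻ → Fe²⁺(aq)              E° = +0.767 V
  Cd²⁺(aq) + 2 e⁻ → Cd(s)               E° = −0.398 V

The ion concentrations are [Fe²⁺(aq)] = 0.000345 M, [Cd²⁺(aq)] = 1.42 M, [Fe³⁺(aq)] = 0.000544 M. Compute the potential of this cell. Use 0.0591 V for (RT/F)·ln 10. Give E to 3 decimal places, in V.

Fe³⁺/Fe²⁺ is reduced (cathode, E° = +0.767 V) and Cd²⁺/Cd is oxidized (anode).
The standard potential is +0.767 − (−0.398) = +1.165 V and the balanced reaction transfers n = 2 electrons.
Balancing gives 2 Fe³⁺(aq) + Cd(s) → 2 Fe²⁺(aq) + Cd²⁺(aq); hence Q = ([Fe²⁺(aq)]^2·[Cd²⁺(aq)]) / [Fe³⁺(aq)]^2 = 0.571 (log Q = −0.243).
Applying E = E° − (RT ln10/nF)·log Q gives +1.165 − (0.0591/2)(−0.243) = +1.172 V.

+1.172 V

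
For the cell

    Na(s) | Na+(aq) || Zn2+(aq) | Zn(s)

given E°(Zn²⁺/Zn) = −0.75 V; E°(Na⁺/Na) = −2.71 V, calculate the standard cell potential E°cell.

By convention the left-hand electrode in cell notation is the anode (oxidation) and the right-hand electrode is the cathode (reduction).
E°cell = E°(right) − E°(left) = −0.75 − (−2.71) = +1.96 V.

+1.96 V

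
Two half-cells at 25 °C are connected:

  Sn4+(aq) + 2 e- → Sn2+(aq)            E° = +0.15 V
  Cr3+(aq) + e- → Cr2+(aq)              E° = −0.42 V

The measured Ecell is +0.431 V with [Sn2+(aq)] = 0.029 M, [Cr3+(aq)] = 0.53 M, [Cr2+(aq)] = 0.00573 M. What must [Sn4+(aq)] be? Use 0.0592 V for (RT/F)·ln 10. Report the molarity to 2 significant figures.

0.0050 M

The Sn⁴⁺/Sn²⁺ couple has the larger reduction potential, so it is the cathode: E°cell = +0.15 − (−0.42) = +0.57 V and n = 2.
Rearranging E = E° − (0.0592/n)·log Q gives log Q = 2(+0.57 − (+0.431))/0.0592 = 4.696.
The balanced reaction is Sn4+(aq) + 2 Cr2+(aq) → Sn2+(aq) + 2 Cr3+(aq), so Q = ([Sn2+(aq)]·[Cr3+(aq)]^2) / ([Sn4+(aq)]·[Cr2+(aq)]^2).
Isolating [Sn4+(aq)] in Q = 10^{4.696} yields log [Sn4+(aq)] = −2.301, i.e. 0.0050 M.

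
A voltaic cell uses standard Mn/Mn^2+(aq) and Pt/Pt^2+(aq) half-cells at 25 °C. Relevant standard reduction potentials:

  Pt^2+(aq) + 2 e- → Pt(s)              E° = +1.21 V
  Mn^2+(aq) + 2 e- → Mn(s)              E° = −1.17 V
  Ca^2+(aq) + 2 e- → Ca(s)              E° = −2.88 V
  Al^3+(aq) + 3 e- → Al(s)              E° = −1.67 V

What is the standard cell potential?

+2.38 V

Of the two couples in this cell, the one with the more positive reduction potential is reduced at the cathode: here that is Pt²⁺/Pt (+1.21 V); Mn²⁺/Mn (−1.17 V) is the anode.
E°cell = E°(cathode) − E°(anode) = +1.21 − (−1.17) = +2.38 V.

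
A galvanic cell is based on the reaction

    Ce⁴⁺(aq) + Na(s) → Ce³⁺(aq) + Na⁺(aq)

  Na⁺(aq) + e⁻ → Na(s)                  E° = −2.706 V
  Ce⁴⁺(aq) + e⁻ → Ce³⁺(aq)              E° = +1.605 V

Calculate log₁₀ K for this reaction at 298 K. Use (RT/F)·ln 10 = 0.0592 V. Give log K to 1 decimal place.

log K = 72.8

The Ce⁴⁺/Ce³⁺ couple is reduced (cathode); E°cell = +1.605 − (−2.706) = +4.311 V with n = 1.
At equilibrium E = 0, so log K = nE°cell / 0.0592 = (1)(+4.311) / 0.0592 = 72.8.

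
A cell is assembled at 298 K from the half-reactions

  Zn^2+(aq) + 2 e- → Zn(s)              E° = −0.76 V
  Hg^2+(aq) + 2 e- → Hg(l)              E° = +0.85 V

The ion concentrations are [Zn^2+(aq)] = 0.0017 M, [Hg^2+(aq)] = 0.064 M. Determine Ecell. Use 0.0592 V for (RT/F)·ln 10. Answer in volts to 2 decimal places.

+1.66 V

Since E°(Hg²⁺/Hg) > E°(Zn²⁺/Zn), Hg²⁺/Hg serves as the cathode.
E°cell = E°cat − E°an = +0.85 − (−0.76) = +1.61 V; n = 2.
For the overall reaction Hg^2+(aq) + Zn(s) → Hg(l) + Zn^2+(aq), Q = [Zn^2+(aq)] / [Hg^2+(aq)] = 0.0266, giving log Q = −1.576.
By the Nernst equation, E = +1.61 − (0.0592/2)·(−1.576) = +1.66 V.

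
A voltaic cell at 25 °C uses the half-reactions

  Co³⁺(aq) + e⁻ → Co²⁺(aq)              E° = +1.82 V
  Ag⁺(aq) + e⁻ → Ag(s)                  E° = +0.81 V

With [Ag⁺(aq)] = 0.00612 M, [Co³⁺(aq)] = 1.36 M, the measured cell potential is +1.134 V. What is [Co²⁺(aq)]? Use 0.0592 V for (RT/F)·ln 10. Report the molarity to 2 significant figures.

1.8 M

The Co³⁺/Co²⁺ couple has the larger reduction potential, so it is the cathode: E°cell = +1.82 − (+0.81) = +1.01 V and n = 1.
Since E = E° − (0.0592/n)·log Q, log Q = n(E° − E)/0.0592 = −2.095.
The balanced reaction is Co³⁺(aq) + Ag(s) → Co²⁺(aq) + Ag⁺(aq), so Q = ([Co²⁺(aq)]·[Ag⁺(aq)]) / [Co³⁺(aq)].
Isolating [Co²⁺(aq)] in Q = 10^{−2.095} yields log [Co²⁺(aq)] = 0.252, i.e. 1.8 M.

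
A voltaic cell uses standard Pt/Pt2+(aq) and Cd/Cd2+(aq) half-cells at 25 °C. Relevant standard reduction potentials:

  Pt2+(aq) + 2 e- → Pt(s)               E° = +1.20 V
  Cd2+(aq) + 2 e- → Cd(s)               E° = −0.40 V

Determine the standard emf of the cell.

+1.60 V

Of the two couples in this cell, the one with the more positive reduction potential is reduced at the cathode: here that is Pt²⁺/Pt (+1.20 V); Cd²⁺/Cd (−0.40 V) is the anode.
E°cell = E°(cathode) − E°(anode) = +1.20 − (−0.40) = +1.60 V.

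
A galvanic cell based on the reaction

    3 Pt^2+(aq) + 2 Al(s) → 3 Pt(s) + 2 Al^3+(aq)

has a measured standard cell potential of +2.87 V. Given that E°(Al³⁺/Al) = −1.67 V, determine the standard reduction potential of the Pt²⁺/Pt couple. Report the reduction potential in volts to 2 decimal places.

In the reaction as written the Pt²⁺/Pt couple is reduced (cathode) and Al³⁺/Al is oxidized (anode), so E°cell = E°(Pt²⁺/Pt) − E°(Al³⁺/Al).
E°(Pt²⁺/Pt) = E°cell + E°(anode) = +2.87 + (−1.67) = +1.20 V.

+1.20 V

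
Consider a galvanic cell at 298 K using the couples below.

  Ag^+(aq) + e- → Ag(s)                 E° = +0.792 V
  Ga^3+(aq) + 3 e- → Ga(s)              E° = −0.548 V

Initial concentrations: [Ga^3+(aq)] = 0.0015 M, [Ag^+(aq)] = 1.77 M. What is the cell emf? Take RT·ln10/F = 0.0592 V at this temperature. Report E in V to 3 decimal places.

Since E°(Ag⁺/Ag) > E°(Ga³⁺/Ga), Ag⁺/Ag serves as the cathode.
E°cell = E°cat − E°an = +0.792 − (−0.548) = +1.340 V; n = 3.
The balanced reaction is 3 Ag^+(aq) + Ga(s) → 3 Ag(s) + Ga^3+(aq), so Q = [Ga^3+(aq)] / [Ag^+(aq)]^3 = 0.000271 and log Q = −3.568.
By the Nernst equation, E = +1.340 − (0.0592/3)·(−3.568) = +1.410 V.

+1.410 V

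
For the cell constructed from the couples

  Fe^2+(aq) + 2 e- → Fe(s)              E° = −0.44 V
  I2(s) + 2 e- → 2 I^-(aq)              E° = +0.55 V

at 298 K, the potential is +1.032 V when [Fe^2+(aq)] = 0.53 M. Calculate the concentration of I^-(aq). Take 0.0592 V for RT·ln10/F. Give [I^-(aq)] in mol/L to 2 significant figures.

0.27 M

With I₂/I⁻ at the cathode and Fe²⁺/Fe at the anode, E°cell = +0.55 − (−0.44) = +0.99 V (n = 2).
From the Nernst equation, log Q = n(E° − E)/0.0592 = 2·(+0.99 − (+1.032))/0.0592 = −1.419.
Balancing electrons gives I2(s) + Fe(s) → 2 I^-(aq) + Fe^2+(aq); thus Q = [I^-(aq)]^2·[Fe^2+(aq)].
Substituting the known concentrations and solving, log [I^-(aq)] = −0.572 and [I^-(aq)] = 0.27 M.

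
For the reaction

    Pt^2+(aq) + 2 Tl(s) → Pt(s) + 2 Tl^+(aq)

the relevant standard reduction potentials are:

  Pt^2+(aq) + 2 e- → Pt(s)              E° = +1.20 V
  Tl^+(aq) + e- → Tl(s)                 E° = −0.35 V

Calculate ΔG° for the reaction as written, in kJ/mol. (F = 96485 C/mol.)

In the reaction as written Pt^2+(aq) is reduced, so the Pt²⁺/Pt couple is the cathode and Tl⁺/Tl is the anode.
E°cell = +1.20 − (−0.35) = +1.55 V; balancing electrons gives n = 2.
ΔG° = −nFE°cell = −(2)(96485)(+1.55) J/mol = −299 kJ/mol.

−299 kJ/mol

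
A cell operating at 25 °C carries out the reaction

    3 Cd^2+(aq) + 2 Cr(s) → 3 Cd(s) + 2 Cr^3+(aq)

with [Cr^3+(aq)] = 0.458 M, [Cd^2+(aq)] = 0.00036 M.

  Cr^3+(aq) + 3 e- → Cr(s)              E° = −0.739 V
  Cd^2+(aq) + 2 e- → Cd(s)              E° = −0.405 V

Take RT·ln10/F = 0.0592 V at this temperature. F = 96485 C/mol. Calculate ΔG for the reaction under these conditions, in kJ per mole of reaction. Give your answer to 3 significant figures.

E°cell = −0.405 − (−0.739) = +0.334 V; the balanced reaction transfers n = 6 electrons.
Q = [Cr^3+(aq)]^2 / [Cd^2+(aq)]^3 = 4.5×10^9, so log Q = 9.653 and E = +0.334 − (0.0592/6)(9.653) = +0.2388 V.
Finally ΔG = −nFE = −(6)(96485 C/mol)(+0.2388 V) = −138 kJ/mol.

−138 kJ/mol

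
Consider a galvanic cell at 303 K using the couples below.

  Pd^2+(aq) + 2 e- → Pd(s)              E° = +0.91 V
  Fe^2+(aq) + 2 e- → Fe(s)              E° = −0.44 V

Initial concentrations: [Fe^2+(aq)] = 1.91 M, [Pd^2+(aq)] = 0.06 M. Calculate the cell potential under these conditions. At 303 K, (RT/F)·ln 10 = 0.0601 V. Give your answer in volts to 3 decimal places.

+1.305 V

Since E°(Pd²⁺/Pd) > E°(Fe²⁺/Fe), Pd²⁺/Pd serves as the cathode.
The standard potential is +0.91 − (−0.44) = +1.35 V and the balanced reaction transfers n = 2 electrons.
The balanced reaction is Pd^2+(aq) + Fe(s) → Pd(s) + Fe^2+(aq), so Q = [Fe^2+(aq)] / [Pd^2+(aq)] = 31.8 and log Q = 1.503.
By the Nernst equation, E = +1.35 − (0.0601/2)·(1.503) = +1.305 V.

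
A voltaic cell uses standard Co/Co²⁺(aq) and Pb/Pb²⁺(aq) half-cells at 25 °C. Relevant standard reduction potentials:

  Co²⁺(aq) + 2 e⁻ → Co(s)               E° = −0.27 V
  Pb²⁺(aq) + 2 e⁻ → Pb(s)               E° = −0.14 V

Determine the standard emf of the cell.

+0.13 V

The Pb²⁺/Pb couple has the higher E°, so Pb ion is reduced (cathode) and Co is oxidized (anode).
E°cell = E°(cathode) − E°(anode) = −0.14 − (−0.27) = +0.13 V.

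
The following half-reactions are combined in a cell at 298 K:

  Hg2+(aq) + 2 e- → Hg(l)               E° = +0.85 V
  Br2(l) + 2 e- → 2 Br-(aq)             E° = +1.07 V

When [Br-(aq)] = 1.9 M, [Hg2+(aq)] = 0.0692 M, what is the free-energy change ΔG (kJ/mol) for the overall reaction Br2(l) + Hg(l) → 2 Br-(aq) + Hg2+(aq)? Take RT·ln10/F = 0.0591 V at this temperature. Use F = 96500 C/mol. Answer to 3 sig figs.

E°cell = +1.07 − (+0.85) = +0.22 V; the balanced reaction transfers n = 2 electrons.
Q = [Br-(aq)]^2·[Hg2+(aq)] = 0.25, so log Q = −0.602 and E = +0.22 − (0.0591/2)(−0.602) = +0.2378 V.
ΔG = −nFE = −(2)(96500)(+0.2378) J/mol = −45.9 kJ/mol.

−45.9 kJ/mol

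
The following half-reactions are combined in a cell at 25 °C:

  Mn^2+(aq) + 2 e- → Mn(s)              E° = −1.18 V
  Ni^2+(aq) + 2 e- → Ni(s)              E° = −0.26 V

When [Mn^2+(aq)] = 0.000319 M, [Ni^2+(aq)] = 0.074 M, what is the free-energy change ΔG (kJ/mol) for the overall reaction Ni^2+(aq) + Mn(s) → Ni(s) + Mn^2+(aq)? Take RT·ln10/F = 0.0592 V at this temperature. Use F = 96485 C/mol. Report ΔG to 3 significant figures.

E°cell = −0.26 − (−1.18) = +0.92 V; the balanced reaction transfers n = 2 electrons.
Here Q = [Mn^2+(aq)] / [Ni^2+(aq)] = 0.00431 (log Q = −2.365), giving E = +0.92 − (0.0592/2)·(−2.365) = +0.9900 V.
ΔG = −nFE = −(2)(96485)(+0.9900) J/mol = −191 kJ/mol.

−191 kJ/mol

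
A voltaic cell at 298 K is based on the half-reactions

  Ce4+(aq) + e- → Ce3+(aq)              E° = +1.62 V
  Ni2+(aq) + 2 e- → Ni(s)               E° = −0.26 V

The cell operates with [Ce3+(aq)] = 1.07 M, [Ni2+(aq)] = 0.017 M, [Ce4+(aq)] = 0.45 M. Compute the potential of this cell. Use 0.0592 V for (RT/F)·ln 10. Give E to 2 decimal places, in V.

+1.91 V

Since E°(Ce⁴⁺/Ce³⁺) > E°(Ni²⁺/Ni), Ce⁴⁺/Ce³⁺ serves as the cathode.
E°cell = E°cat − E°an = +1.62 − (−0.26) = +1.88 V; n = 2.
The balanced reaction is 2 Ce4+(aq) + Ni(s) → 2 Ce3+(aq) + Ni2+(aq), so Q = ([Ce3+(aq)]^2·[Ni2+(aq)]) / [Ce4+(aq)]^2 = 0.0961 and log Q = −1.017.
Applying E = E° − (RT ln10/nF)·log Q gives +1.88 − (0.0592/2)(−1.017) = +1.91 V.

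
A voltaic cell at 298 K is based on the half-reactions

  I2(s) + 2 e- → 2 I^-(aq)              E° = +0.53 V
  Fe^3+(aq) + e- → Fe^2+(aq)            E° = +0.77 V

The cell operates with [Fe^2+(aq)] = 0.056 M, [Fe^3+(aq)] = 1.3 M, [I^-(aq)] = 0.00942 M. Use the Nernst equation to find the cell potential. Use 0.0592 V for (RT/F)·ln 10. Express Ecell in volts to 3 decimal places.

+0.201 V

Since E°(Fe³⁺/Fe²⁺) > E°(I₂/I⁻), Fe³⁺/Fe²⁺ serves as the cathode.
E°cell = E°cat − E°an = +0.77 − (+0.53) = +0.24 V; n = 2.
For the overall reaction 2 Fe^3+(aq) + 2 I^-(aq) → 2 Fe^2+(aq) + I2(s), Q = [Fe^2+(aq)]^2 / ([Fe^3+(aq)]^2·[I^-(aq)]^2) = 20.9, giving log Q = 1.320.
E = E° − (0.0592/n)·log Q = +0.24 − (0.0592/2)(1.320) = +0.201 V.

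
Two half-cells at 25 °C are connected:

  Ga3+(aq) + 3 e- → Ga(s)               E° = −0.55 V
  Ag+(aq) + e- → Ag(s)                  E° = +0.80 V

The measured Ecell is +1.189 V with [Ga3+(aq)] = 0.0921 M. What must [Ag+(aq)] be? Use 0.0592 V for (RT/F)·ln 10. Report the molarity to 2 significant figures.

With Ag⁺/Ag at the cathode and Ga³⁺/Ga at the anode, E°cell = +0.80 − (−0.55) = +1.35 V (n = 3).
From the Nernst equation, log Q = n(E° − E)/0.0592 = 3·(+1.35 − (+1.189))/0.0592 = 8.159.
The balanced reaction is 3 Ag+(aq) + Ga(s) → 3 Ag(s) + Ga3+(aq), so Q = [Ga3+(aq)] / [Ag+(aq)]^3.
Isolating [Ag+(aq)] in Q = 10^{8.159} yields log [Ag+(aq)] = −3.065, i.e. 0.00086 M.

0.00086 M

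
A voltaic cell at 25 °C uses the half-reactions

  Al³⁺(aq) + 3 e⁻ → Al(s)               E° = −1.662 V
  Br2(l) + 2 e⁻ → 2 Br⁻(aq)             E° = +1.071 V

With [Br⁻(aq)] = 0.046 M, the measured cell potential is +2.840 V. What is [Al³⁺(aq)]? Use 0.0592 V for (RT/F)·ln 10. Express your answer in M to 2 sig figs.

Br₂/Br⁻ is the cathode (higher E°); E°cell = +1.071 − (−1.662) = +2.733 V with n = 6.
From the Nernst equation, log Q = n(E° − E)/0.0592 = 6·(+2.733 − (+2.840))/0.0592 = −10.845.
The balanced reaction is 3 Br2(l) + 2 Al(s) → 6 Br⁻(aq) + 2 Al³⁺(aq), so Q = [Br⁻(aq)]^6·[Al³⁺(aq)]^2.
Isolating [Al³⁺(aq)] in Q = 10^{−10.845} yields log [Al³⁺(aq)] = −1.411, i.e. 0.039 M.

0.039 M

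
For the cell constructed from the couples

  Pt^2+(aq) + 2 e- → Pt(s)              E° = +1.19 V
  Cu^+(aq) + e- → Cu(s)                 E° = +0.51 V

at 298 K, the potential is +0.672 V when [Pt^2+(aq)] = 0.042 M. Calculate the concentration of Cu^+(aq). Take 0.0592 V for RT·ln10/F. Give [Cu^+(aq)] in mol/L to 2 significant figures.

0.28 M

Pt²⁺/Pt is the cathode (higher E°); E°cell = +1.19 − (+0.51) = +0.68 V with n = 2.
From the Nernst equation, log Q = n(E° − E)/0.0592 = 2·(+0.68 − (+0.672))/0.0592 = 0.270.
The balanced reaction is Pt^2+(aq) + 2 Cu(s) → Pt(s) + 2 Cu^+(aq), so Q = [Cu^+(aq)]^2 / [Pt^2+(aq)].
Solving for the unknown gives log [Cu^+(aq)] = −0.553, so [Cu^+(aq)] ≈ 0.28 M.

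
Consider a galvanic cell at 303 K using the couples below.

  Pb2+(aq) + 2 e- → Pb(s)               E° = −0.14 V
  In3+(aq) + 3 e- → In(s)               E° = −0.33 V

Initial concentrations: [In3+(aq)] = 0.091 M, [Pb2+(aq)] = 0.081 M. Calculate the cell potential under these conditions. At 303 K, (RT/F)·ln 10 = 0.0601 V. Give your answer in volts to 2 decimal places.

The Pb²⁺/Pb couple has the more positive E°, so it is the cathode; In³⁺/In is the anode.
E°cell = −0.14 − (−0.33) = +0.19 V, with n = 6 electrons transferred.
The balanced reaction is 3 Pb2+(aq) + 2 In(s) → 3 Pb(s) + 2 In3+(aq), so Q = [In3+(aq)]^2 / [Pb2+(aq)]^3 = 15.6 and log Q = 1.193.
Applying E = E° − (RT ln10/nF)·log Q gives +0.19 − (0.0601/6)(1.193) = +0.18 V.

+0.18 V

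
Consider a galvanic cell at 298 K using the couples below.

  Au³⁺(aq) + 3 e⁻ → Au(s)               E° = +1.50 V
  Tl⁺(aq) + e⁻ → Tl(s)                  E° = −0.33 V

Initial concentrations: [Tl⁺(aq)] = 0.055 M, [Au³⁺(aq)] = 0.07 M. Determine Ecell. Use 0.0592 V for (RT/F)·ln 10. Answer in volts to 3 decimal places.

+1.882 V

Au³⁺/Au is reduced (cathode, E° = +1.50 V) and Tl⁺/Tl is oxidized (anode).
E°cell = E°cat − E°an = +1.50 − (−0.33) = +1.83 V; n = 3.
The balanced reaction is Au³⁺(aq) + 3 Tl(s) → Au(s) + 3 Tl⁺(aq), so Q = [Tl⁺(aq)]^3 / [Au³⁺(aq)] = 0.00238 and log Q = −2.624.
E = E° − (0.0592/n)·log Q = +1.83 − (0.0592/3)(−2.624) = +1.882 V.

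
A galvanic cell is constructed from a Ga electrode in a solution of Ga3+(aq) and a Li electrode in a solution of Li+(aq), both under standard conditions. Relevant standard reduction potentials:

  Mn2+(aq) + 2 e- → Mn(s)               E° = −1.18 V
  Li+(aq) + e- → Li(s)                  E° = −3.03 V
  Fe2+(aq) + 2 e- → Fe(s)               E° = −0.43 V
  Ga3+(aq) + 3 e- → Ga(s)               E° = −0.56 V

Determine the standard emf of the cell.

+2.47 V

Of the two couples in this cell, the one with the more positive reduction potential is reduced at the cathode: here that is Ga³⁺/Ga (−0.56 V); Li⁺/Li (−3.03 V) is the anode.
E°cell = E°(cathode) − E°(anode) = −0.56 − (−3.03) = +2.47 V.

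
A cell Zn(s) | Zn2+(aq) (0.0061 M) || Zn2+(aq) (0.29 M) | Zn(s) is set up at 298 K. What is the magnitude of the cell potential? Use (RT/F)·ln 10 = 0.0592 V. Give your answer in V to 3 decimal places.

0.050 V

For a concentration cell E°cell = 0, since both electrodes use the same couple.
The compartment with the higher Zn2+(aq) concentration (0.29 M) acts as the cathode; ions are reduced there and produced at the dilute (0.0061 M) anode.
With n = 2, Ecell = −(0.0592/2)·log([dilute]/[conc]) = −(0.0592/2)·log(0.0061/0.29) = +0.050 V.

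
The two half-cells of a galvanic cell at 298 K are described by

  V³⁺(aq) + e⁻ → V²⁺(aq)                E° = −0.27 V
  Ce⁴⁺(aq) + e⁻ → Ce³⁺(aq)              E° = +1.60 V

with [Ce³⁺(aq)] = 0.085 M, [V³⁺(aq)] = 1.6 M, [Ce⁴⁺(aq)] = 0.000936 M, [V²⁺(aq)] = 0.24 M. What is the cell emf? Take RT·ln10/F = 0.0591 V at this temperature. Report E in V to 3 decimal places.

+1.706 V

Ce⁴⁺/Ce³⁺ is reduced (cathode, E° = +1.60 V) and V³⁺/V²⁺ is oxidized (anode).
E°cell = E°cat − E°an = +1.60 − (−0.27) = +1.87 V; n = 1.
The balanced reaction is Ce⁴⁺(aq) + V²⁺(aq) → Ce³⁺(aq) + V³⁺(aq), so Q = ([Ce³⁺(aq)]·[V³⁺(aq)]) / ([Ce⁴⁺(aq)]·[V²⁺(aq)]) = 605 and log Q = 2.782.
Applying E = E° − (RT ln10/nF)·log Q gives +1.87 − (0.0591/1)(2.782) = +1.706 V.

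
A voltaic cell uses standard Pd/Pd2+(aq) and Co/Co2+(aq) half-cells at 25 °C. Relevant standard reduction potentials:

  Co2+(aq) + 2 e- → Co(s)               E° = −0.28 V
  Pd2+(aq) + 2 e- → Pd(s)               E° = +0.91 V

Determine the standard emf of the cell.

+1.19 V

The Pd²⁺/Pd couple has the higher E°, so Pd ion is reduced (cathode) and Co is oxidized (anode).
E°cell = E°(cathode) − E°(anode) = +0.91 − (−0.28) = +1.19 V.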